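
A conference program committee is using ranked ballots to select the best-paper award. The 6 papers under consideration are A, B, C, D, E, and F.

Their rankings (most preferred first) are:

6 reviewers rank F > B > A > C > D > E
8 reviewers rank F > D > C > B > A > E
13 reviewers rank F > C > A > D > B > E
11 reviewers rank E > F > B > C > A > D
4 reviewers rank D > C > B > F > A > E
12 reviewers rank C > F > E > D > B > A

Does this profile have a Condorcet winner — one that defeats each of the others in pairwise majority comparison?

Head-to-head results (54 voters total):
A vs B: B wins 41–13.
A vs C: C wins 48–6.
A vs D: A wins 30–24.
A vs E: A wins 31–23.
A vs F: F wins 54–0.
B vs C: C wins 37–17.
B vs D: D wins 37–17.
B vs E: B wins 31–23.
B vs F: F wins 50–4.
C vs D: C wins 42–12.
C vs E: C wins 43–11.
C vs F: F wins 38–16.
D vs E: D wins 31–23.
D vs F: F wins 50–4.
E vs F: F wins 43–11.
F beats each rival — A (54–0), B (50–4), C (38–16), D (50–4), E (43–11) — so F is the Condorcet winner.

Yes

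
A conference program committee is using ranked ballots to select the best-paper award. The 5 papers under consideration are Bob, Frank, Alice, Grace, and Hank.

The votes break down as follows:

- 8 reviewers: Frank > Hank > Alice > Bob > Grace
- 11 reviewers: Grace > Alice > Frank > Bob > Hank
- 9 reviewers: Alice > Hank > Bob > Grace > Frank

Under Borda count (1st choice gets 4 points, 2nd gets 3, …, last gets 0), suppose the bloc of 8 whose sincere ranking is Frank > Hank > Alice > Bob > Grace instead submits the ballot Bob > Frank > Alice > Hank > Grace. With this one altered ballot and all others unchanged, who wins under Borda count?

Borda totals with the altered ballot: Bob 61, Frank 46, Alice 85, Grace 53, Hank 35.
The winner is unchanged: still Alice.

Alice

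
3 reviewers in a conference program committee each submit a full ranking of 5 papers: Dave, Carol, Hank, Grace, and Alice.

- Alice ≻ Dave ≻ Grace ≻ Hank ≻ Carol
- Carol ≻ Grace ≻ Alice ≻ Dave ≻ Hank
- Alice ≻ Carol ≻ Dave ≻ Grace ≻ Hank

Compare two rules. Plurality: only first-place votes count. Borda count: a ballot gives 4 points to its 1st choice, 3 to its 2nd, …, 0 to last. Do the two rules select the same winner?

Plurality first-place counts: Dave 0, Carol 1, Hank 0, Grace 0, Alice 2 → Alice.
Borda totals: Dave 6, Carol 7, Hank 1, Grace 6, Alice 10 → Alice.
The two rules agree on Alice.

Yes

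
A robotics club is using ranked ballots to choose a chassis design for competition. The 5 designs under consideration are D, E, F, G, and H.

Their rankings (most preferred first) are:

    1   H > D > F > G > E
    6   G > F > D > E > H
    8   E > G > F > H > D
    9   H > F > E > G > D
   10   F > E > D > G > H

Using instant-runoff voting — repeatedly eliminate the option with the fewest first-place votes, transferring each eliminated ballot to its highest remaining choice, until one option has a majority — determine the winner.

F

Round 1: F 10, H 10, E 8, G 6, D 0. D has the fewest and is eliminated.
Round 2: F 10, H 10, E 8, G 6. G has the fewest and is eliminated.
Round 3: F 16, H 10, E 8. E has the fewest and is eliminated.
Round 4: F 24, H 10. F has a majority.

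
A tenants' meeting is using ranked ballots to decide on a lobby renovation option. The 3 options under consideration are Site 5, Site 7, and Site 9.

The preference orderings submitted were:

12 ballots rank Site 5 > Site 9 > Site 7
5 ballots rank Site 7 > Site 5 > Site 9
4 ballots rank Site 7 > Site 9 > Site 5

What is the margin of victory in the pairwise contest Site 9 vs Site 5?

Ballots ranking Site 9 above Site 5: 4.
Ballots ranking Site 5 above Site 9: 12+5 = 17.
Site 5 wins 17–4, a margin of 13.

13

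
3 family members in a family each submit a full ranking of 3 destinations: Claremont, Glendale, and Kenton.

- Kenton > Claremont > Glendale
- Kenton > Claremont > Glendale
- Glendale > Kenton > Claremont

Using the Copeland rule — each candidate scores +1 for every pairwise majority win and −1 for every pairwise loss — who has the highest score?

Kenton

Pairwise results:
  Claremont vs Glendale: Claremont wins 2–1.
  Claremont vs Kenton: Kenton wins 3–0.
  Glendale vs Kenton: Kenton wins 2–1.
Copeland scores (wins − losses):
  Claremont: 1 − 1 = 0
  Glendale: 0 − 2 = -2
  Kenton: 2 − 0 = 2
Kenton has the best Copeland score.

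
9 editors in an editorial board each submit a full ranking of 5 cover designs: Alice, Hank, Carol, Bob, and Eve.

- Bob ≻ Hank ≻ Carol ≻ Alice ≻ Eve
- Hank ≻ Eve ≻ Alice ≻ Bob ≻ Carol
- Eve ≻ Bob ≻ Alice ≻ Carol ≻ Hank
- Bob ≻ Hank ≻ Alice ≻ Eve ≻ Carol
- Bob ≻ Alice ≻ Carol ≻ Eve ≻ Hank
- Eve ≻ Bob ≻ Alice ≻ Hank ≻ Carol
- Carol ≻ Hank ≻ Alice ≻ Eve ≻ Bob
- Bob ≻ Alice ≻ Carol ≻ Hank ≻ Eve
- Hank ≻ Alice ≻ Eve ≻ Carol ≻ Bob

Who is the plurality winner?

Bob

First-place vote totals:
  Alice: 0
  Hank: 2
  Carol: 1
  Bob: 4
  Eve: 2
Bob has the most first-place votes.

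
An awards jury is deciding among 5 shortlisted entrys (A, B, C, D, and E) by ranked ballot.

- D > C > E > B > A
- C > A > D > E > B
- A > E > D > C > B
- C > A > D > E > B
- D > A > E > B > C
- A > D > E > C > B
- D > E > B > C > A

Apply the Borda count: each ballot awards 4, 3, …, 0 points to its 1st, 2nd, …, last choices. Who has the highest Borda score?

Borda scores:
  A: 0 + 3 + 4 + 3 + 3 + 4 + 0 = 17
  B: 1 + 0 + 0 + 0 + 1 + 0 + 2 = 4
  C: 3 + 4 + 1 + 4 + 0 + 1 + 1 = 14
  D: 4 + 2 + 2 + 2 + 4 + 3 + 4 = 21
  E: 2 + 1 + 3 + 1 + 2 + 2 + 3 = 14
D has the highest total.

D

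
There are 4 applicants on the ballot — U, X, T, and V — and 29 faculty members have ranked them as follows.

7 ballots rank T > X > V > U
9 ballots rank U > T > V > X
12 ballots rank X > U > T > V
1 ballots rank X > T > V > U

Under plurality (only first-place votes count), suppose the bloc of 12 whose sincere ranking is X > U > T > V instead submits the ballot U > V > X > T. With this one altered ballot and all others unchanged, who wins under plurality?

First-place totals with the altered ballot: U 21, X 1, T 7, V 0.
The switch changes the winner from X to U.

U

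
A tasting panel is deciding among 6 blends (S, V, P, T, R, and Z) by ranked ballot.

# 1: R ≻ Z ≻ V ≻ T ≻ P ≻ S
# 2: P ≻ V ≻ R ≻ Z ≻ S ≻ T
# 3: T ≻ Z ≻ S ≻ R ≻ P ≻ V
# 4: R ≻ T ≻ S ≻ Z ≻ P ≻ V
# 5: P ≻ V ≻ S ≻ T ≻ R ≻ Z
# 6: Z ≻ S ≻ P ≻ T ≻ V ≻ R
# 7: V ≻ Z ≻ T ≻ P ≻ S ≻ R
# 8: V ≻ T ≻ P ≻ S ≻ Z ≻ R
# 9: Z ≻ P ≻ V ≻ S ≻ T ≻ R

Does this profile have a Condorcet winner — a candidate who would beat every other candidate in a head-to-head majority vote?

Head-to-head results (9 voters total):
S vs V: V wins 6–3.
S vs P: P wins 6–3.
S vs T: T wins 5–4.
S vs R: S wins 6–3.
S vs Z: Z wins 6–3.
V vs P: P wins 6–3.
V vs T: V wins 6–3.
V vs R: V wins 6–3.
V vs Z: Z wins 5–4.
P vs T: T wins 5–4.
P vs R: P wins 6–3.
P vs Z: Z wins 6–3.
T vs R: T wins 6–3.
T vs Z: Z wins 5–4.
R vs Z: Z wins 5–4.
Z beats each rival — S (6–3), V (5–4), P (6–3), T (5–4), R (5–4) — so Z is the Condorcet winner.

Yes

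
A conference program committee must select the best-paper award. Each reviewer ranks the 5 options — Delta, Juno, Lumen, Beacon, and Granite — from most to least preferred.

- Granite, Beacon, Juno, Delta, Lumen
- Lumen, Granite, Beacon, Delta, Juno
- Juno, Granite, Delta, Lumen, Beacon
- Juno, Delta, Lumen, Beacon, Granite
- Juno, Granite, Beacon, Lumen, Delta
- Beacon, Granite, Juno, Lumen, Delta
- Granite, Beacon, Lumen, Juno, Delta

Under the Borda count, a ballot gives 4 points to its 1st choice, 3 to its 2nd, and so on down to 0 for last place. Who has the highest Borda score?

Granite

Borda scores:
  Delta: 1 + 1 + 2 + 3 + 0 + 0 + 0 = 7
  Juno: 2 + 0 + 4 + 4 + 4 + 2 + 1 = 17
  Lumen: 0 + 4 + 1 + 2 + 1 + 1 + 2 = 11
  Beacon: 3 + 2 + 0 + 1 + 2 + 4 + 3 = 15
  Granite: 4 + 3 + 3 + 0 + 3 + 3 + 4 = 20
Granite has the highest total.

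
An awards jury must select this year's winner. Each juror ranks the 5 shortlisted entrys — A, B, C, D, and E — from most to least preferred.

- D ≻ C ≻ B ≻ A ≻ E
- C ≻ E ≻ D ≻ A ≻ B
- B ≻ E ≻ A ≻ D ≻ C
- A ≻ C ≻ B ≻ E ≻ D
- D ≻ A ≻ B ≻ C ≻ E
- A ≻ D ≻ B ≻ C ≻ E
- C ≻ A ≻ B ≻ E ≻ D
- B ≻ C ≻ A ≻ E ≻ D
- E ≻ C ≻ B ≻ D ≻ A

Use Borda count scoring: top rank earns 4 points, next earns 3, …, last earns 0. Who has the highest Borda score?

C

Borda scores:
  A: 1 + 1 + 2 + 4 + 3 + 4 + 3 + 2 + 0 = 20
  B: 2 + 0 + 4 + 2 + 2 + 2 + 2 + 4 + 2 = 20
  C: 3 + 4 + 0 + 3 + 1 + 1 + 4 + 3 + 3 = 22
  D: 4 + 2 + 1 + 0 + 4 + 3 + 0 + 0 + 1 = 15
  E: 0 + 3 + 3 + 1 + 0 + 0 + 1 + 1 + 4 = 13
C has the highest total.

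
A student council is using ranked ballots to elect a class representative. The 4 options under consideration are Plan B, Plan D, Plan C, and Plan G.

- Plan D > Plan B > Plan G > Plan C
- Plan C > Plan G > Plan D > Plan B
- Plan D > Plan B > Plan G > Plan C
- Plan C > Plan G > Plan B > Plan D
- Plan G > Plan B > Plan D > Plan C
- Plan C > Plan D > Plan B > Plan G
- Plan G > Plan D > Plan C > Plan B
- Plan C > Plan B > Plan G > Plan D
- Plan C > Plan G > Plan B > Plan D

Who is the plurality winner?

First-place vote totals:
  Plan B: 0
  Plan D: 2
  Plan C: 5
  Plan G: 2
Plan C has the most first-place votes.

Plan C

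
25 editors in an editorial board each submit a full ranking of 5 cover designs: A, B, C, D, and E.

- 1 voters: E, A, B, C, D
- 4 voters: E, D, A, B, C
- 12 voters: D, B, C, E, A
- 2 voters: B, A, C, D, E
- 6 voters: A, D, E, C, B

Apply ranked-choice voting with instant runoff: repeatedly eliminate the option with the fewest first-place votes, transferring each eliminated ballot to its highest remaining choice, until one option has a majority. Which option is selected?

Round 1: D 12, A 6, E 5, B 2, C 0. C has the fewest and is eliminated.
Round 2: D 12, A 6, E 5, B 2. B has the fewest and is eliminated.
Round 3: D 12, A 8, E 5. E has the fewest and is eliminated.
Round 4: D 16, A 9. D has a majority.

D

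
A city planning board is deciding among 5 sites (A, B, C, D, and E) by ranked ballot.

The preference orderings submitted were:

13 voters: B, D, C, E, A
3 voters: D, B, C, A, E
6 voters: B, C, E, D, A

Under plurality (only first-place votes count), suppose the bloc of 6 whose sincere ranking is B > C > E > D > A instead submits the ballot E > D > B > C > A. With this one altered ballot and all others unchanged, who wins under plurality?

B

First-place totals with the altered ballot: A 0, B 13, C 0, D 3, E 6.
The winner is unchanged: still B.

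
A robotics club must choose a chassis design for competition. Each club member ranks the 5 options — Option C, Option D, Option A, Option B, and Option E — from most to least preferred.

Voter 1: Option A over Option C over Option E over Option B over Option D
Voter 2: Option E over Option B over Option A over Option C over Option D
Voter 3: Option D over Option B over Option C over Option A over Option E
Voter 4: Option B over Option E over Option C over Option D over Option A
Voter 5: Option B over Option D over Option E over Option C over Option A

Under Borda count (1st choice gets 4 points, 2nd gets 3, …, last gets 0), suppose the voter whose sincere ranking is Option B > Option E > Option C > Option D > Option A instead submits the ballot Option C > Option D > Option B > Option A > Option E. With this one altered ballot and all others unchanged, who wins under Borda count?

Option B

Borda totals with the altered ballot: Option C 11, Option D 10, Option A 8, Option B 13, Option E 8.
The winner is unchanged: still Option B.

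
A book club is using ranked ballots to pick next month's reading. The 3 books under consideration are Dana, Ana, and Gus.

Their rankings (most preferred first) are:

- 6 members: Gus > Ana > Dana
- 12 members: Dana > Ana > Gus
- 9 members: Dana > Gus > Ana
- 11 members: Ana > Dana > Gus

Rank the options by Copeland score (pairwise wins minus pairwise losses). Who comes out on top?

Dana

Pairwise results:
  Dana vs Ana: Dana wins 21–17.
  Dana vs Gus: Dana wins 32–6.
  Ana vs Gus: Ana wins 23–15.
Copeland scores (wins − losses):
  Dana: 2 − 0 = 2
  Ana: 1 − 1 = 0
  Gus: 0 − 2 = -2
Dana has the best Copeland score.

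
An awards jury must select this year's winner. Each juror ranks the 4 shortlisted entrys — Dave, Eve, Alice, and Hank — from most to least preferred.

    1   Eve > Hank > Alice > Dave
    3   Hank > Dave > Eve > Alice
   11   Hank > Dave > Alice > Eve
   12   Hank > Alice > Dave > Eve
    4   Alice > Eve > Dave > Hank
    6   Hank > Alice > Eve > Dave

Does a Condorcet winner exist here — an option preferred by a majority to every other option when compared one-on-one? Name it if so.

Head-to-head results (37 voters total):
Dave vs Eve: Dave wins 26–11.
Dave vs Alice: Alice wins 23–14.
Dave vs Hank: Hank wins 33–4.
Eve vs Alice: Alice wins 33–4.
Eve vs Hank: Hank wins 32–5.
Alice vs Hank: Hank wins 33–4.
Hank beats each rival — Dave (33–4), Eve (32–5), Alice (33–4) — so Hank is the Condorcet winner.

Hank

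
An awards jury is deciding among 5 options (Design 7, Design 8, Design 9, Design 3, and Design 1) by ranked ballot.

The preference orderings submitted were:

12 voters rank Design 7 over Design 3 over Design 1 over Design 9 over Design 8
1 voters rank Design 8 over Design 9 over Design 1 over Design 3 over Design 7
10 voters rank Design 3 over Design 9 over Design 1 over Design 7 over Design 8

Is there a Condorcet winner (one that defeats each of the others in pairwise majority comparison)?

Head-to-head results (23 voters total):
Design 7 vs Design 8: Design 7 wins 22–1.
Design 7 vs Design 9: Design 7 wins 12–11.
Design 7 vs Design 3: Design 7 wins 12–11.
Design 7 vs Design 1: Design 7 wins 12–11.
Design 8 vs Design 9: Design 9 wins 22–1.
Design 8 vs Design 3: Design 3 wins 22–1.
Design 8 vs Design 1: Design 1 wins 22–1.
Design 9 vs Design 3: Design 3 wins 22–1.
Design 9 vs Design 1: Design 1 wins 12–11.
Design 3 vs Design 1: Design 3 wins 22–1.
Design 7 beats each rival — Design 8 (22–1), Design 9 (12–11), Design 3 (12–11), Design 1 (12–11) — so Design 7 is the Condorcet winner.

Yes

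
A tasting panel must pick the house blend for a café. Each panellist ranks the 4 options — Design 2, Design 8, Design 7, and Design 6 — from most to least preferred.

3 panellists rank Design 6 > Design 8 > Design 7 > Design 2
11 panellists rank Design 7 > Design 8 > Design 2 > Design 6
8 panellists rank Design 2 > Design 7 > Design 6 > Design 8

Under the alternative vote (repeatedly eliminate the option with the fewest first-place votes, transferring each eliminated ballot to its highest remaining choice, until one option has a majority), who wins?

Round 1: Design 7 11, Design 2 8, Design 6 3, Design 8 0. Design 8 has the fewest and is eliminated.
Round 2: Design 7 11, Design 2 8, Design 6 3. Design 6 has the fewest and is eliminated.
Round 3: Design 7 14, Design 2 8. Design 7 has a majority.

Design 7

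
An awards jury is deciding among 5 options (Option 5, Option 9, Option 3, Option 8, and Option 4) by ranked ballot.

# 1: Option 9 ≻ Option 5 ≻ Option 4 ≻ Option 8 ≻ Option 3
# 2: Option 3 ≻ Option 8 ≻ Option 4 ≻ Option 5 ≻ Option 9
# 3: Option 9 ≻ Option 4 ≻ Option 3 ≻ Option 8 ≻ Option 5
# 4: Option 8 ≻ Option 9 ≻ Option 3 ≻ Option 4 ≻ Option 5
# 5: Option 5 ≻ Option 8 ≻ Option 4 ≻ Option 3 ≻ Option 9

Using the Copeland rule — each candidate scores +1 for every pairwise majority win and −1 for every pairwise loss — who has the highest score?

Option 8

Pairwise results:
  Option 5 vs Option 9: Option 9 wins 3–2.
  Option 5 vs Option 3: Option 3 wins 3–2.
  Option 5 vs Option 8: Option 8 wins 3–2.
  Option 5 vs Option 4: Option 4 wins 3–2.
  Option 9 vs Option 3: Option 9 wins 3–2.
  Option 9 vs Option 8: Option 8 wins 3–2.
  Option 9 vs Option 4: Option 9 wins 3–2.
  Option 3 vs Option 8: Option 8 wins 3–2.
  Option 3 vs Option 4: Option 4 wins 3–2.
  Option 8 vs Option 4: Option 8 wins 3–2.
Copeland scores (wins − losses):
  Option 5: 0 − 4 = -4
  Option 9: 3 − 1 = 2
  Option 3: 1 − 3 = -2
  Option 8: 4 − 0 = 4
  Option 4: 2 − 2 = 0
Option 8 has the best Copeland score.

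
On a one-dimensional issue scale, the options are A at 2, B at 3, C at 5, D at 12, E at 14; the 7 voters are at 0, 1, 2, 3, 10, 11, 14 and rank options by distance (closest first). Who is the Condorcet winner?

With single-peaked preferences on a line, the Condorcet winner is the candidate closest to the median voter.
The median voter (position 3) is closest to B at 3.
Check: B vs C — voters closer to B: 4 of 7.

B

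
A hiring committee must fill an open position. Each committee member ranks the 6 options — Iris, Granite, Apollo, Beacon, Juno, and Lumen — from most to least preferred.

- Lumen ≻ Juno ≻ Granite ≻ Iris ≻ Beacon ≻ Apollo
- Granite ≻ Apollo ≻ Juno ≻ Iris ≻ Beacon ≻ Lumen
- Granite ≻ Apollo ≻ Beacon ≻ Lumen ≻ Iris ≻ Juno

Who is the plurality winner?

Granite

First-place vote totals:
  Iris: 0
  Granite: 2
  Apollo: 0
  Beacon: 0
  Juno: 0
  Lumen: 1
Granite has the most first-place votes.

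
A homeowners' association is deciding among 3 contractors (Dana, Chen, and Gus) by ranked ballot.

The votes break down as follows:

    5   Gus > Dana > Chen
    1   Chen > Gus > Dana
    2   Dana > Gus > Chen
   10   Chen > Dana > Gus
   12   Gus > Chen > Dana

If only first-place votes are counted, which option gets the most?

Gus

First-place vote totals:
  Dana: 2
  Chen: 11
  Gus: 17
Gus has the most first-place votes.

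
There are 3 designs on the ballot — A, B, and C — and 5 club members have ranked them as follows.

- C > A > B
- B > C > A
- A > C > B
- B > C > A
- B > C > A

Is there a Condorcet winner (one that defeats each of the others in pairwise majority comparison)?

Yes

Head-to-head results (5 voters total):
A vs B: B wins 3–2.
A vs C: C wins 4–1.
B vs C: B wins 3–2.
B beats each rival — A (3–2), C (3–2) — so B is the Condorcet winner.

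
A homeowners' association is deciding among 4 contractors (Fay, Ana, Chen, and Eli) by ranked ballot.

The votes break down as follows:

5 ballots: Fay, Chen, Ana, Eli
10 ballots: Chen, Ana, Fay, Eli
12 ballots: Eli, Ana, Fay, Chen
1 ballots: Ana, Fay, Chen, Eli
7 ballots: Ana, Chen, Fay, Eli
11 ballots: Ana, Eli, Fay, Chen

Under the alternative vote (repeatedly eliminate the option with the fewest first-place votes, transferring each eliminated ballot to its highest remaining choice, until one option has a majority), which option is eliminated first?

Fay

Round 1: Ana 19, Eli 12, Chen 10, Fay 5. Fay has the fewest and is eliminated.
Round 2: Ana 19, Chen 15, Eli 12. Eli has the fewest and is eliminated.
Round 3: Ana 31, Chen 15. Ana has a majority.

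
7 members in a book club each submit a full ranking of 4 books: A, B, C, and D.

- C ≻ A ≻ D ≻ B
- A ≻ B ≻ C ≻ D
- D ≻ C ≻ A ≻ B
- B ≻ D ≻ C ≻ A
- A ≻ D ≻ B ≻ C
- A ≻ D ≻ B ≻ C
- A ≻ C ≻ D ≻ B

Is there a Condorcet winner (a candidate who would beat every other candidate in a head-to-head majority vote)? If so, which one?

Head-to-head results (7 voters total):
A vs B: A wins 6–1.
A vs C: A wins 4–3.
A vs D: A wins 5–2.
B vs C: B wins 4–3.
B vs D: D wins 5–2.
C vs D: D wins 4–3.
A beats each rival — B (6–1), C (4–3), D (5–2) — so A is the Condorcet winner.

A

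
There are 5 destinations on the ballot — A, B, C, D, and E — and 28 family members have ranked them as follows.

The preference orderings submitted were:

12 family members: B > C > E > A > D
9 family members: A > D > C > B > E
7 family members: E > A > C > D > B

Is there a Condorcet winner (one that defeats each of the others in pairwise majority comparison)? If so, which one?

There is no Condorcet winner

Head-to-head results (28 voters total):
A vs B: A wins 16–12.
A vs C: A wins 16–12.
A vs D: A wins 28–0.
A vs E: E wins 19–9.
B vs C: C wins 16–12.
B vs D: D wins 16–12.
B vs E: B wins 21–7.
C vs D: C wins 19–9.
C vs E: C wins 21–7.
D vs E: E wins 19–9.
No candidate beats all others: A beats B beats E beats A, a majority cycle.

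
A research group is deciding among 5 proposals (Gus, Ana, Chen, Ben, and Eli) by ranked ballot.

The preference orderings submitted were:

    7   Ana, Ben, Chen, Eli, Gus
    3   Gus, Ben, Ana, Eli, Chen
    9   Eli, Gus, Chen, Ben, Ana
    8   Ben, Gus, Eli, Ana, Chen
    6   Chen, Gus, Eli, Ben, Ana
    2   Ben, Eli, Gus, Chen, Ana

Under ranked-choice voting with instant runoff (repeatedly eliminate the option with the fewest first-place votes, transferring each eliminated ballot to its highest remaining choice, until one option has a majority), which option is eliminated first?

Gus

Round 1: Ben 10, Eli 9, Ana 7, Chen 6, Gus 3. Gus has the fewest and is eliminated.
Round 2: Ben 13, Eli 9, Ana 7, Chen 6. Chen has the fewest and is eliminated.
Round 3: Eli 15, Ben 13, Ana 7. Ana has the fewest and is eliminated.
Round 4: Ben 20, Eli 15. Ben has a majority.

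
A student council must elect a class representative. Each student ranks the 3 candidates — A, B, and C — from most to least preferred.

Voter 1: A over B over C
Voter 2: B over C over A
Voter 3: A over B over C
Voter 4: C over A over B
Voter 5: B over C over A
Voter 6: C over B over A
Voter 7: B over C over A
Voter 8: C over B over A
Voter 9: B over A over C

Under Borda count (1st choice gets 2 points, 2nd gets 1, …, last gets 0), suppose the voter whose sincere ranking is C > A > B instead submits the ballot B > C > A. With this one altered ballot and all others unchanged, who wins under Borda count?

B

Borda totals with the altered ballot: A 5, B 14, C 8.
The winner is unchanged: still B.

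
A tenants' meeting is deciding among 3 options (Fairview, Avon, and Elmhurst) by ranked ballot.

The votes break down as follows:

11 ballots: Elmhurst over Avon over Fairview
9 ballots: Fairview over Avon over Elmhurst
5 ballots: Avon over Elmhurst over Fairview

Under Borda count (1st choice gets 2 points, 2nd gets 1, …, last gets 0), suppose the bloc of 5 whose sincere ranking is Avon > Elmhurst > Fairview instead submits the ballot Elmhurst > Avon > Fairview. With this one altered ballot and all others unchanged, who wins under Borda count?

Borda totals with the altered ballot: Fairview 18, Avon 25, Elmhurst 32.
The switch changes the winner from Avon to Elmhurst.

Elmhurst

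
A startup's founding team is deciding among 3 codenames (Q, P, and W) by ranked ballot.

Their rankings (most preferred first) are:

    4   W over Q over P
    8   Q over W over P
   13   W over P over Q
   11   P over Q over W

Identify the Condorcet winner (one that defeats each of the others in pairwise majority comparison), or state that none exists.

No Condorcet winner

Head-to-head results (36 voters total):
Q vs P: P wins 24–12.
Q vs W: Q wins 19–17.
P vs W: W wins 25–11.
No candidate beats all others: Q beats W beats P beats Q, a majority cycle.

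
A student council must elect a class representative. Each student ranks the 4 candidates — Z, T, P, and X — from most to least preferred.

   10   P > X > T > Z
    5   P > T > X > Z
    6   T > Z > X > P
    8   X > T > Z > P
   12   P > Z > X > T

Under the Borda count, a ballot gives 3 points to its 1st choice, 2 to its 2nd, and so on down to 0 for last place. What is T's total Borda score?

Borda scores:
  Z: 10·0 + 5·0 + 6·2 + 8·1 + 12·2 = 44
  T: 10·1 + 5·2 + 6·3 + 8·2 + 12·0 = 54
  P: 10·3 + 5·3 + 6·0 + 8·0 + 12·3 = 81
  X: 10·2 + 5·1 + 6·1 + 8·3 + 12·1 = 67

54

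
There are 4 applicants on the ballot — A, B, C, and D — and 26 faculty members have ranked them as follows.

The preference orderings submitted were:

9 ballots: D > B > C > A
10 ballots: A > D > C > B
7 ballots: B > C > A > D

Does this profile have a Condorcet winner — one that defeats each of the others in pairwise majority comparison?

Head-to-head results (26 voters total):
A vs B: B wins 16–10.
A vs C: C wins 16–10.
A vs D: A wins 17–9.
B vs C: B wins 16–10.
B vs D: D wins 19–7.
C vs D: D wins 19–7.
No candidate beats all others: A beats D beats B beats A, a majority cycle.

No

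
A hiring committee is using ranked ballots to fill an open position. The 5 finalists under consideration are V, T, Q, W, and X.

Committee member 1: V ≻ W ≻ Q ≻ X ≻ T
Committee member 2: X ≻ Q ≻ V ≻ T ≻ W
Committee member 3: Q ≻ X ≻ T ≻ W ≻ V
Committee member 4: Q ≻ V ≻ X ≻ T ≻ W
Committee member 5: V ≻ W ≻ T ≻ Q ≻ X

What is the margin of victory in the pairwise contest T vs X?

3

Ballots ranking T above X: 1.
Ballots ranking X above T: 4.
X wins 4–1, a margin of 3.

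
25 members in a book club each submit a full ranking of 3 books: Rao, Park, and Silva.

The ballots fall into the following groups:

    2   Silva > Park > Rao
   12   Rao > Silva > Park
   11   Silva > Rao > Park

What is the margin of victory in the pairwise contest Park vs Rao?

21

Ballots ranking Park above Rao: 2.
Ballots ranking Rao above Park: 12+11 = 23.
Rao wins 23–2, a margin of 21.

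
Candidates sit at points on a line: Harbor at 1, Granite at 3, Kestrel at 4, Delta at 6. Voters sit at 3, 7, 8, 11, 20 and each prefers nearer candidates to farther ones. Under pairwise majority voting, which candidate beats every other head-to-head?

Delta

With single-peaked preferences on a line, the Condorcet winner is the candidate closest to the median voter.
The median voter (position 8) is closest to Delta at 6.
Check: Delta vs Granite — voters closer to Delta: 4 of 5.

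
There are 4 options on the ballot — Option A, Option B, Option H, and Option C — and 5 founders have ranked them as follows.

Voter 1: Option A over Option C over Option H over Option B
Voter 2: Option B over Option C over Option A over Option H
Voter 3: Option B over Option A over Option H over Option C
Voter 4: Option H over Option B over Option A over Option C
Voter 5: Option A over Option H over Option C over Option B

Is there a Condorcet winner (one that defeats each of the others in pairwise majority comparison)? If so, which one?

Head-to-head results (5 voters total):
Option A vs Option B: Option B wins 3–2.
Option A vs Option H: Option A wins 4–1.
Option A vs Option C: Option A wins 4–1.
Option B vs Option H: Option H wins 3–2.
Option B vs Option C: Option B wins 3–2.
Option H vs Option C: Option H wins 3–2.
No candidate beats all others: Option A beats Option H beats Option B beats Option A, a majority cycle.

There is no Condorcet winner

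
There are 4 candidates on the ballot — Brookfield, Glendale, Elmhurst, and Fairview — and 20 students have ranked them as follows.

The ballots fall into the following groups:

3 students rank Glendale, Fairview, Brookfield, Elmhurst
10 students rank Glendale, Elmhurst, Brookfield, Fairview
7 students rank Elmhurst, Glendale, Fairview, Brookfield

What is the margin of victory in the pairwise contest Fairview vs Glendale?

20

Ballots ranking Fairview above Glendale: 0.
Ballots ranking Glendale above Fairview: 3+10+7 = 20.
Glendale wins 20–0, a margin of 20.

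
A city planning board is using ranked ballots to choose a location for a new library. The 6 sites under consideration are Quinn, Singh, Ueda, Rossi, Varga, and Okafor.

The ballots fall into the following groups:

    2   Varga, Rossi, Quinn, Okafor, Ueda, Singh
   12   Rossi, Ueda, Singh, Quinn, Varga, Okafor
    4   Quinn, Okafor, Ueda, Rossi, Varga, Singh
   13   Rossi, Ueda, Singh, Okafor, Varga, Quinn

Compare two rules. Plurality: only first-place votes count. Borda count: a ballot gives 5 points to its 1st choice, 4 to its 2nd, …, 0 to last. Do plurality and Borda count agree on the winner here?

Yes

Plurality first-place counts: Quinn 4, Singh 0, Ueda 0, Rossi 25, Varga 2, Okafor 0 → Rossi.
Borda totals: Quinn 50, Singh 75, Ueda 114, Rossi 141, Varga 39, Okafor 46 → Rossi.
The two rules agree on Rossi.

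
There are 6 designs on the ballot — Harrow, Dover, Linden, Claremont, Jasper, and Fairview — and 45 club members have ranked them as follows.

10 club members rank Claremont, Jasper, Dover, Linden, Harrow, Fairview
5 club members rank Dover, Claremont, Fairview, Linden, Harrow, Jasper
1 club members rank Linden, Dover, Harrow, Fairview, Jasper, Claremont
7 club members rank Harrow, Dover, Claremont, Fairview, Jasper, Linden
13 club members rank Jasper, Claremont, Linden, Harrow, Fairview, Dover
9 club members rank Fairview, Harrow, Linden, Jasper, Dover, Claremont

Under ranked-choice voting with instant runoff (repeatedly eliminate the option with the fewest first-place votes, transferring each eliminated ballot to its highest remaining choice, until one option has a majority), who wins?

Round 1: Jasper 13, Claremont 10, Fairview 9, Harrow 7, Dover 5, Linden 1. Linden has the fewest and is eliminated.
Round 2: Jasper 13, Claremont 10, Fairview 9, Harrow 7, Dover 6. Dover has the fewest and is eliminated.
Round 3: Claremont 15, Jasper 13, Fairview 9, Harrow 8. Harrow has the fewest and is eliminated.
Round 4: Claremont 22, Jasper 13, Fairview 10. Fairview has the fewest and is eliminated.
Round 5: Jasper 23, Claremont 22. Jasper has a majority.

Jasper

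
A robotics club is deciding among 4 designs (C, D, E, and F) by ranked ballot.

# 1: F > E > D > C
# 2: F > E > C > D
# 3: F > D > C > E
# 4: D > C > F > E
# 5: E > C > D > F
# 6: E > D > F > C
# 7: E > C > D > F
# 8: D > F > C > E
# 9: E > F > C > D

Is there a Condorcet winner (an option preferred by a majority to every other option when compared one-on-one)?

No

Head-to-head results (9 voters total):
C vs D: D wins 5–4.
C vs E: E wins 6–3.
C vs F: F wins 6–3.
D vs E: E wins 6–3.
D vs F: D wins 5–4.
E vs F: F wins 5–4.
No candidate beats all others: D beats F beats E beats D, a majority cycle.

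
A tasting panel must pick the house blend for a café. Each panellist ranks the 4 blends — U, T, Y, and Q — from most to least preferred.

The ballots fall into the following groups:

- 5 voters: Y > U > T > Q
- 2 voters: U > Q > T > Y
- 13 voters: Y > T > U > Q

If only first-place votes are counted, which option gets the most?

First-place vote totals:
  U: 2
  T: 0
  Y: 18
  Q: 0
Y has the most first-place votes.

Y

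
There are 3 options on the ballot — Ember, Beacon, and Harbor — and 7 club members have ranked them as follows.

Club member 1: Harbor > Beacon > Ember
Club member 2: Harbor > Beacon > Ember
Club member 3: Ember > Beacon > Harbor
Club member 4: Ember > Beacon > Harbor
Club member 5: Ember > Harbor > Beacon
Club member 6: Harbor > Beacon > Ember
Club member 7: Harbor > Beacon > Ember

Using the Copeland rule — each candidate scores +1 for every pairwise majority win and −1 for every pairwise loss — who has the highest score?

Harbor

Pairwise results:
  Ember vs Beacon: Beacon wins 4–3.
  Ember vs Harbor: Harbor wins 4–3.
  Beacon vs Harbor: Harbor wins 5–2.
Copeland scores (wins − losses):
  Ember: 0 − 2 = -2
  Beacon: 1 − 1 = 0
  Harbor: 2 − 0 = 2
Harbor has the best Copeland score.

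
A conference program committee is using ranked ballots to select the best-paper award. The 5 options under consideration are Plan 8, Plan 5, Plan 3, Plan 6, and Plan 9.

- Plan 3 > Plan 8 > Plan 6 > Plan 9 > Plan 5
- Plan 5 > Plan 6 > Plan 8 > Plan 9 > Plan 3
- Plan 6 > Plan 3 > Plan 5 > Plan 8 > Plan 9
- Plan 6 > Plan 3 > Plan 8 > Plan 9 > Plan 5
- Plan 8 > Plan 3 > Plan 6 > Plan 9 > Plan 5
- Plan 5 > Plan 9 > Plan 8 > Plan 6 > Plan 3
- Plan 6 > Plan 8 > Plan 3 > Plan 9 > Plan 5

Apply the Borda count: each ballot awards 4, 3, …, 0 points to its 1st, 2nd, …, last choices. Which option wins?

Plan 6

Borda scores:
  Plan 8: 3 + 2 + 1 + 2 + 4 + 2 + 3 = 17
  Plan 5: 0 + 4 + 2 + 0 + 0 + 4 + 0 = 10
  Plan 3: 4 + 0 + 3 + 3 + 3 + 0 + 2 = 15
  Plan 6: 2 + 3 + 4 + 4 + 2 + 1 + 4 = 20
  Plan 9: 1 + 1 + 0 + 1 + 1 + 3 + 1 = 8
Plan 6 has the highest total.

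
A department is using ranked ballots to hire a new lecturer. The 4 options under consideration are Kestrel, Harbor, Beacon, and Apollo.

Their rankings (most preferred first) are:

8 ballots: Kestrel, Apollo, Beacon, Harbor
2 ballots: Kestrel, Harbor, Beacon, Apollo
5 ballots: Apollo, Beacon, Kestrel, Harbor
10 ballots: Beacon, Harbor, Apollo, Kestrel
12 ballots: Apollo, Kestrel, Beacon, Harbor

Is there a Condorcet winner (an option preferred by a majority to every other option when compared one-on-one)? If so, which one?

Apollo

Head-to-head results (37 voters total):
Kestrel vs Harbor: Kestrel wins 27–10.
Kestrel vs Beacon: Kestrel wins 22–15.
Kestrel vs Apollo: Apollo wins 27–10.
Harbor vs Beacon: Beacon wins 35–2.
Harbor vs Apollo: Apollo wins 25–12.
Beacon vs Apollo: Apollo wins 25–12.
Apollo beats each rival — Kestrel (27–10), Harbor (25–12), Beacon (25–12) — so Apollo is the Condorcet winner.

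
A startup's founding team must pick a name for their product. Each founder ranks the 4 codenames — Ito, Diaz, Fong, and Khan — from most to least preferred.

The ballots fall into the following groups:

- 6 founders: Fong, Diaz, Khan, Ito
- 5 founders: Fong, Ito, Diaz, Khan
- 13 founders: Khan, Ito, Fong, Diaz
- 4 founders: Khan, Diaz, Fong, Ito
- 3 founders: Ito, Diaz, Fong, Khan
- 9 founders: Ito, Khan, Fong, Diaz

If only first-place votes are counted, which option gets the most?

Khan

First-place vote totals:
  Ito: 12
  Diaz: 0
  Fong: 11
  Khan: 17
Khan has the most first-place votes.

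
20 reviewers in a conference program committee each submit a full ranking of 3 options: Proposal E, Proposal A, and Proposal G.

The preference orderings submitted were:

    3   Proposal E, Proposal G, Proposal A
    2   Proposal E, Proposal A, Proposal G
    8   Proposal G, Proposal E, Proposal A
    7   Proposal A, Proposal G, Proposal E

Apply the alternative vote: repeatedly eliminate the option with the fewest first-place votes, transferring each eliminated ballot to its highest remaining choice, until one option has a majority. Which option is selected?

Round 1: Proposal G 8, Proposal A 7, Proposal E 5. Proposal E has the fewest and is eliminated.
Round 2: Proposal G 11, Proposal A 9. Proposal G has a majority.

Proposal G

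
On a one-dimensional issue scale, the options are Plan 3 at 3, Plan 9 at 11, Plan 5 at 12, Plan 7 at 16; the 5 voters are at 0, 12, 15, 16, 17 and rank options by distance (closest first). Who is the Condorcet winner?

With single-peaked preferences on a line, the Condorcet winner is the candidate closest to the median voter.
The median voter (position 15) is closest to Plan 7 at 16.
Check: Plan 7 vs Plan 9 — voters closer to Plan 7: 3 of 5.

Plan 7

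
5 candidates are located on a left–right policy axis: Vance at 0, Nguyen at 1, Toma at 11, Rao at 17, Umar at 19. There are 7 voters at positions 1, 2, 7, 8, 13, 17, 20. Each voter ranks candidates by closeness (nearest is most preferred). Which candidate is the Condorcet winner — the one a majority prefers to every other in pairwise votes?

With single-peaked preferences on a line, the Condorcet winner is the candidate closest to the median voter.
The median voter (position 8) is closest to Toma at 11.
Check: Toma vs Umar — voters closer to Toma: 5 of 7.

Toma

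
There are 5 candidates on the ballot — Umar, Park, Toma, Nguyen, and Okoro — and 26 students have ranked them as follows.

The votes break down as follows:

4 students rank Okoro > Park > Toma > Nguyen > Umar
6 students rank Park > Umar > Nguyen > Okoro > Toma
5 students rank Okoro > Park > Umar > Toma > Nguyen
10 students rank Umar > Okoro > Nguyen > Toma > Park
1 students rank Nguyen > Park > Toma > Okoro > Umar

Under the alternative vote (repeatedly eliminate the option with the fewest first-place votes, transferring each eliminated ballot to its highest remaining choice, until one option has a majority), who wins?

Umar

Round 1: Umar 10, Okoro 9, Park 6, Nguyen 1, Toma 0. Toma has the fewest and is eliminated.
Round 2: Umar 10, Okoro 9, Park 6, Nguyen 1. Nguyen has the fewest and is eliminated.
Round 3: Umar 10, Okoro 9, Park 7. Park has the fewest and is eliminated.
Round 4: Umar 16, Okoro 10. Umar has a majority.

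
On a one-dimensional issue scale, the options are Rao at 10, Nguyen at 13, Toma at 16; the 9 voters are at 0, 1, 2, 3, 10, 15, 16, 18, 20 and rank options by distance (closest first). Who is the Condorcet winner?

With single-peaked preferences on a line, the Condorcet winner is the candidate closest to the median voter.
The median voter (position 10) is closest to Rao at 10.
Check: Rao vs Toma — voters closer to Rao: 5 of 9.

Rao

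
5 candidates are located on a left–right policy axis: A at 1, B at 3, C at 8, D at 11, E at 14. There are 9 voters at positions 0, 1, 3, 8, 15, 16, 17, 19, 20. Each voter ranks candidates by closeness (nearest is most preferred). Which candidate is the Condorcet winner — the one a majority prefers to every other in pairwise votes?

E

With single-peaked preferences on a line, the Condorcet winner is the candidate closest to the median voter.
The median voter (position 15) is closest to E at 14.
Check: E vs B — voters closer to E: 5 of 9.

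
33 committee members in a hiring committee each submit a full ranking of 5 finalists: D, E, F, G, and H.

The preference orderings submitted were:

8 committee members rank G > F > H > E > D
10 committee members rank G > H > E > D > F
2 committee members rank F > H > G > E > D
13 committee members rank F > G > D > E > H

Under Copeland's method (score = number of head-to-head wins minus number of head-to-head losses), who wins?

Pairwise results:
  D vs E: E wins 20–13.
  D vs F: F wins 23–10.
  D vs G: G wins 33–0.
  D vs H: H wins 20–13.
  E vs F: F wins 23–10.
  E vs G: G wins 33–0.
  E vs H: H wins 20–13.
  F vs G: G wins 18–15.
  F vs H: F wins 23–10.
  G vs H: G wins 31–2.
Copeland scores (wins − losses):
  D: 0 − 4 = -4
  E: 1 − 3 = -2
  F: 3 − 1 = 2
  G: 4 − 0 = 4
  H: 2 − 2 = 0
G has the best Copeland score.

G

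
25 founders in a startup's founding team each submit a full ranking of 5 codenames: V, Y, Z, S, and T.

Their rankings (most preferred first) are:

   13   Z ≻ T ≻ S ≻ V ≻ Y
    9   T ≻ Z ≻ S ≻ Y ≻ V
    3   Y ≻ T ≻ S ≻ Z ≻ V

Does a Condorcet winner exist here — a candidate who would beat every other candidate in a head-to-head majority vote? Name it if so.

Z

Head-to-head results (25 voters total):
V vs Y: V wins 13–12.
V vs Z: Z wins 25–0.
V vs S: S wins 25–0.
V vs T: T wins 25–0.
Y vs Z: Z wins 22–3.
Y vs S: S wins 22–3.
Y vs T: T wins 22–3.
Z vs S: Z wins 22–3.
Z vs T: Z wins 13–12.
S vs T: T wins 25–0.
Z beats each rival — V (25–0), Y (22–3), S (22–3), T (13–12) — so Z is the Condorcet winner.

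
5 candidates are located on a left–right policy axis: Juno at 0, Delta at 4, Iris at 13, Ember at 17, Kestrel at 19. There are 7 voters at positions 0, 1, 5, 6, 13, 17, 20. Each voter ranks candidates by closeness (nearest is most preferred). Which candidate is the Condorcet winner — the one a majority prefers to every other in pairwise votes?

With single-peaked preferences on a line, the Condorcet winner is the candidate closest to the median voter.
The median voter (position 6) is closest to Delta at 4.
Check: Delta vs Kestrel — voters closer to Delta: 4 of 7.

Delta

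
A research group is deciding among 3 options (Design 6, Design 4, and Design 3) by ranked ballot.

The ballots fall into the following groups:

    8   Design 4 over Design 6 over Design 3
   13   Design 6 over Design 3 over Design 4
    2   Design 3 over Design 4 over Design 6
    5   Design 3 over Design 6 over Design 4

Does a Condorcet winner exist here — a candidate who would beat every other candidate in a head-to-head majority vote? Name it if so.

Head-to-head results (28 voters total):
Design 6 vs Design 4: Design 6 wins 18–10.
Design 6 vs Design 3: Design 6 wins 21–7.
Design 4 vs Design 3: Design 3 wins 20–8.
Design 6 beats each rival — Design 4 (18–10), Design 3 (21–7) — so Design 6 is the Condorcet winner.

Design 6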